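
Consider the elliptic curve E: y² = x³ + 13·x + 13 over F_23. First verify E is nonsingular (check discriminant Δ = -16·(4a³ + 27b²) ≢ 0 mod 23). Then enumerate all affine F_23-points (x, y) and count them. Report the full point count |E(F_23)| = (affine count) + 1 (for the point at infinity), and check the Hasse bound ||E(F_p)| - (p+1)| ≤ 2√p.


Affine points = {(0, 6), (0, 17), (1, 2), (1, 21), (2, 1), (2, 22), (6, 10), (6, 13), (8, 10), (8, 13), (9, 10), (9, 13), (10, 4), (10, 19), (14, 8), (14, 15), (15, 8), (15, 15), (16, 4), (16, 19), (17, 8), (17, 15), (19, 9), (19, 14), (20, 4), (20, 19), (21, 5), (21, 18)}; affine count = 28; |E(F_23)| = 29.

Discriminant check: Δ ∝ 4a³ + 27b² = 4·13³ + 27·13² = 4·2197 + 27·169 ≡ 11 (mod 23). Nonzero ⇒ E is nonsingular.
For each x ∈ F_23, compute rhs = x³ + 13·x + 13 mod 23, then count y ∈ F_23 with y² ≡ rhs.
  x = 0: rhs = 13, matching y values: 6, 17 (2 points).
  x = 1: rhs = 4, matching y values: 2, 21 (2 points).
  x = 2: rhs = 1, matching y values: 1, 22 (2 points).
  x = 3: rhs = 10, matching y values: none (0 points).
  x = 4: rhs = 14, matching y values: none (0 points).
  x = 5: rhs = 19, matching y values: none (0 points).
  x = 6: rhs = 8, matching y values: 10, 13 (2 points).
  x = 7: rhs = 10, matching y values: none (0 points).
  x = 8: rhs = 8, matching y values: 10, 13 (2 points).
  x = 9: rhs = 8, matching y values: 10, 13 (2 points).
  x = 10: rhs = 16, matching y values: 4, 19 (2 points).
  x = 11: rhs = 15, matching y values: none (0 points).
  x = 12: rhs = 11, matching y values: none (0 points).
  x = 13: rhs = 10, matching y values: none (0 points).
  x = 14: rhs = 18, matching y values: 8, 15 (2 points).
  x = 15: rhs = 18, matching y values: 8, 15 (2 points).
  x = 16: rhs = 16, matching y values: 4, 19 (2 points).
  x = 17: rhs = 18, matching y values: 8, 15 (2 points).
  x = 18: rhs = 7, matching y values: none (0 points).
  x = 19: rhs = 12, matching y values: 9, 14 (2 points).
  x = 20: rhs = 16, matching y values: 4, 19 (2 points).
  x = 21: rhs = 2, matching y values: 5, 18 (2 points).
  x = 22: rhs = 22, matching y values: none (0 points).
Total affine count: 28.
Full point count |E(F_23)| = 28 + 1 = 29.
Hasse bound: |29 − (23+1)| = |5| = 5 ≤ 2√23 ≈ 9.5917 ✓.


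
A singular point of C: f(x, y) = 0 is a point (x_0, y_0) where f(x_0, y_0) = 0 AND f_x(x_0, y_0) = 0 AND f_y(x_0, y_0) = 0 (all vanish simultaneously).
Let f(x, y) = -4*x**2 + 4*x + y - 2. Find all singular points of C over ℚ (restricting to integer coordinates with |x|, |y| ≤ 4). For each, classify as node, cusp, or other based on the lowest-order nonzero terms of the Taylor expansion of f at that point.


No singular points in the scanned grid; C is smooth there.

Compute partial derivatives:
  f_x = 4 - 8*x.
  f_y = 1.
f_y = 1 is a nonzero constant, so f_y never vanishes: no point (x, y) can satisfy f = f_x = f_y = 0. In particular no (x, y) ∈ {−4, ..., 4}² is singular; the curve is smooth.


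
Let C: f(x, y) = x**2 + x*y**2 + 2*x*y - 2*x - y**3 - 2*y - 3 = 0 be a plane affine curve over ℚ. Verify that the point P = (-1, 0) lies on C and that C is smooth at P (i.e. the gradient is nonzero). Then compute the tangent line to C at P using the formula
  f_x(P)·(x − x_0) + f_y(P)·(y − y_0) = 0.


Tangent line at P: -4*x - 4*y - 4 = 0.

Step 1: f(-1, 0) = 0, so P lies on C.
Step 2: partial derivatives
  f_x(x, y) = 2*x + y**2 + 2*y - 2, f_y(x, y) = 2*x*y + 2*x - 3*y**2 - 2.
  f_x(P) = -4, f_y(P) = -4 (gradient nonzero, so P is smooth).
Step 3: tangent line at P: -4·(x − -1) + -4·(y − 0) = 0.
Expanding: -4*x - 4*y - 4 = 0.


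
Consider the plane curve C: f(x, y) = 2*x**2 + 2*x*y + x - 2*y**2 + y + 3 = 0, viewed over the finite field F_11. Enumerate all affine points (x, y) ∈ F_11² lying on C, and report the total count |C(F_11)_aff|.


Affine F_11-points: {(0, 7), (0, 10), (6, 2), (6, 10), (7, 1), (8, 1), (8, 2), (9, 7), (9, 8), (10, 8)}; count = 10.

For each of the 121 pairs (x, y) ∈ F_11², evaluate f(x, y) mod 11. Record the zeros.
  x = 0: [0↦3, 1↦2, 2↦8, 3↦10, 4↦8, 5↦2, 6↦3, 7↦0, 8↦4, 9↦4, 10↦0]  zeros at y ∈ {7, 10}
  x = 1: [0↦6, 1↦7, 2↦4, 3↦8, 4↦8, 5↦4, 6↦7, 7↦6, 8↦1, 9↦3, 10↦1]  zeros at y ∈ ∅
  x = 2: [0↦2, 1↦5, 2↦4, 3↦10, 4↦1, 5↦10, 6↦4, 7↦5, 8↦2, 9↦6, 10↦6]  zeros at y ∈ ∅
  x = 3: [0↦2, 1↦7, 2↦8, 3↦5, 4↦9, 5↦9, 6↦5, 7↦8, 8↦7, 9↦2, 10↦4]  zeros at y ∈ ∅
  x = 4: [0↦6, 1↦2, 2↦5, 3↦4, 4↦10, 5↦1, 6↦10, 7↦4, 8↦5, 9↦2, 10↦6]  zeros at y ∈ ∅
  x = 5: [0↦3, 1↦1, 2↦6, 3↦7, 4↦4, 5↦8, 6↦8, 7↦4, 8↦7, 9↦6, 10↦1]  zeros at y ∈ ∅
  x = 6: [0↦4, 1↦4, 2↦0, 3↦3, 4↦2, 5↦8, 6↦10, 7↦8, 8↦2, 9↦3, 10↦0]  zeros at y ∈ {2, 10}
  x = 7: [0↦9, 1↦0, 2↦9, 3↦3, 4↦4, 5↦1, 6↦5, 7↦5, 8↦1, 9↦4, 10↦3]  zeros at y ∈ {1}
  x = 8: [0↦7, 1↦0, 2↦0, 3↦7, 4↦10, 5↦9, 6↦4, 7↦6, 8↦4, 9↦9, 10↦10]  zeros at y ∈ {1, 2}
  x = 9: [0↦9, 1↦4, 2↦6, 3↦4, 4↦9, 5↦10, 6↦7, 7↦0, 8↦0, 9↦7, 10↦10]  zeros at y ∈ {7, 8}
  x = 10: [0↦4, 1↦1, 2↦5, 3↦5, 4↦1, 5↦4, 6↦3, 7↦9, 8↦0, 9↦9, 10↦3]  zeros at y ∈ {8}
Collecting zeros: affine points = {(0, 7), (0, 10), (6, 2), (6, 10), (7, 1), (8, 1), (8, 2), (9, 7), (9, 8), (10, 8)}.
Total count |C(F_11)_aff| = 10.


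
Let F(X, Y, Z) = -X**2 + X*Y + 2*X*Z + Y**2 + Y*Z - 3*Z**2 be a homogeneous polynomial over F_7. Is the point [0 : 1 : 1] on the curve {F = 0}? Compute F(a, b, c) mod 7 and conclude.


F(0,1,1) ≡ 6 (mod 7); P is NOT on the curve.

Evaluate F(0, 1, 1) term-by-term (mod 7).
  -X**2 ↦ -1·0·1·1 = 0
  X*Y ↦ 1·0·1·1 = 0
  2*X*Z ↦ 2·0·1·1 = 0
  Y**2 ↦ 1·1·1·1 = 1
  Y*Z ↦ 1·1·1·1 = 1
  -3*Z**2 ↦ -3·1·1·1 = -3
Sum: F(0, 1, 1) = (0) + (0) + (0) + (1) + (1) + (-3) = -1.
Reducing mod 7: -1 ≡ 6 (mod 7).
Since F(a, b, c) ≡ 6 ≠ 0 (mod 7), P does NOT lie on the curve.


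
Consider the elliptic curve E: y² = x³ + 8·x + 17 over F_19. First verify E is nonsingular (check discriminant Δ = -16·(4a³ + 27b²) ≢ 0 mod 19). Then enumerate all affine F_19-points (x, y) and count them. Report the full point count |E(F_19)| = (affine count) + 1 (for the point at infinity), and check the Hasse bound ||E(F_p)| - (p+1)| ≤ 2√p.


Affine points = {(0, 6), (0, 13), (1, 8), (1, 11), (3, 7), (3, 12), (5, 7), (5, 12), (7, 6), (7, 13), (8, 2), (8, 17), (9, 1), (9, 18), (11, 7), (11, 12), (12, 6), (12, 13), (13, 0), (14, 2), (14, 17), (15, 4), (15, 15), (16, 2), (16, 17)}; affine count = 25; |E(F_19)| = 26.

Discriminant check: Δ ∝ 4a³ + 27b² = 4·8³ + 27·17² = 4·512 + 27·289 ≡ 9 (mod 19). Nonzero ⇒ E is nonsingular.
For each x ∈ F_19, compute rhs = x³ + 8·x + 17 mod 19, then count y ∈ F_19 with y² ≡ rhs.
  x = 0: rhs = 17, matching y values: 6, 13 (2 points).
  x = 1: rhs = 7, matching y values: 8, 11 (2 points).
  x = 2: rhs = 3, matching y values: none (0 points).
  x = 3: rhs = 11, matching y values: 7, 12 (2 points).
  x = 4: rhs = 18, matching y values: none (0 points).
  x = 5: rhs = 11, matching y values: 7, 12 (2 points).
  x = 6: rhs = 15, matching y values: none (0 points).
  x = 7: rhs = 17, matching y values: 6, 13 (2 points).
  x = 8: rhs = 4, matching y values: 2, 17 (2 points).
  x = 9: rhs = 1, matching y values: 1, 18 (2 points).
  x = 10: rhs = 14, matching y values: none (0 points).
  x = 11: rhs = 11, matching y values: 7, 12 (2 points).
  x = 12: rhs = 17, matching y values: 6, 13 (2 points).
  x = 13: rhs = 0, matching y values: 0 (1 points).
  x = 14: rhs = 4, matching y values: 2, 17 (2 points).
  x = 15: rhs = 16, matching y values: 4, 15 (2 points).
  x = 16: rhs = 4, matching y values: 2, 17 (2 points).
  x = 17: rhs = 12, matching y values: none (0 points).
  x = 18: rhs = 8, matching y values: none (0 points).
Total affine count: 25.
Full point count |E(F_19)| = 25 + 1 = 26.
Hasse bound: |26 − (19+1)| = |6| = 6 ≤ 2√19 ≈ 8.7178 ✓.


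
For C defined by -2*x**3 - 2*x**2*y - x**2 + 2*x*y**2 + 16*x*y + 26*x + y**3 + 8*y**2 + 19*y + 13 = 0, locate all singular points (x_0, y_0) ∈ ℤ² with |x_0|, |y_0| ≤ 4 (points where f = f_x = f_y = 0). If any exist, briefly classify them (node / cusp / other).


Singular points: {(1, -3)}; classification: node.

Compute partial derivatives:
  f_x = -6*x**2 - 4*x*y - 2*x + 2*y**2 + 16*y + 26.
  f_y = -2*x**2 + 4*x*y + 16*x + 3*y**2 + 16*y + 19.
Scan x_0 ∈ {−4, ..., 4}. For each x_0, f_y(x_0, y) is a polynomial in y; find its integer roots y ∈ {−4, ..., 4}, then test f_x and f at those candidates.
  x = -4: f_y(-4, y) = 3*y**2 - 77; no integer root y with |y| ≤ 4.
  x = -3: f_y(-3, y) = 3*y**2 + 4*y - 47; no integer root y with |y| ≤ 4.
  x = -2: f_y(-2, y) = 3*y**2 + 8*y - 21; no integer root y with |y| ≤ 4.
  x = -1: f_y(-1, y) = 3*y**2 + 12*y + 1; no integer root y with |y| ≤ 4.
  x = 0: f_y(0, y) = 3*y**2 + 16*y + 19; no integer root y with |y| ≤ 4.
  x = 1: f_y(1, y) = 3*y**2 + 20*y + 33; vanishes at y ∈ {-3}. (1, -3): f_x = 0, f = 0 — SINGULAR.
  x = 2: f_y(2, y) = 3*y**2 + 24*y + 43; no integer root y with |y| ≤ 4.
  x = 3: f_y(3, y) = 3*y**2 + 28*y + 49; no integer root y with |y| ≤ 4.
  x = 4: f_y(4, y) = 3*y**2 + 32*y + 51; no integer root y with |y| ≤ 4.
Only singular point on the grid: (1, -3).
Classify: substitute x = 1 + u, y = -3 + v and expand: f = -2*u**3 - 2*u**2*v - u**2 + 2*u*v**2 + v**3 + v**2.
No constant or linear terms (consistent with a singular point). Quadratic part: -u**2 + v**2. Cubic part: -2*u**3 - 2*u**2*v + 2*u*v**2 + v**3.
The quadratic part v**2 - u**2 = (v − u)(v + u) splits into two distinct linear factors, so there are two distinct tangent lines y − -3 = ±(x − 1) — this is a node (ordinary double point).
Classification: node.


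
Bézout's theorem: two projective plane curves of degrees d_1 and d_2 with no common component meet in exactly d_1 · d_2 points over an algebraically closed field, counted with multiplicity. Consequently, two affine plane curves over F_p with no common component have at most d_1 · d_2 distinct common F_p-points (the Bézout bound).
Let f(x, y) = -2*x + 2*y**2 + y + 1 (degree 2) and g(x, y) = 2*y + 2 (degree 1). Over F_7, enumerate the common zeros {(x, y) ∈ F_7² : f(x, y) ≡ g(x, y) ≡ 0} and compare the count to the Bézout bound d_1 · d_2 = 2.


Common zeros: {(1, 6)}; count = 1; Bézout bound = 2.

deg(f) = 2, deg(g) = 1, so Bézout bound = 2.
Scan x ∈ F_7. For each x, list the y ∈ F_7 with f(x, y) ≡ 0 and those with g(x, y) ≡ 0 (mod 7); the common zeros in that column are the intersection.
  x = 0: f ≡ 0 at y ∈ {5}; g ≡ 0 at y ∈ {6}; common: ∅.
  x = 1: f ≡ 0 at y ∈ {4, 6}; g ≡ 0 at y ∈ {6}; common: {6}.
  x = 2: f ≡ 0 at y ∈ {1, 2}; g ≡ 0 at y ∈ {6}; common: ∅.
  x = 3: f ≡ 0 at y ∈ ∅; g ≡ 0 at y ∈ {6}; common: ∅.
  x = 4: f ≡ 0 at y ∈ {0, 3}; g ≡ 0 at y ∈ {6}; common: ∅.
  x = 5: f ≡ 0 at y ∈ ∅; g ≡ 0 at y ∈ {6}; common: ∅.
  x = 6: f ≡ 0 at y ∈ ∅; g ≡ 0 at y ∈ {6}; common: ∅.
Collecting: common zeros = {(1, 6)}, so the count is 1.
Comparison with the Bézout bound: 1 ≤ 2 = deg(f)·deg(g), as expected for curves with no common component (the affine F_7-count falls short of the bound because intersections may lie at infinity, over extension fields, or carry multiplicity).


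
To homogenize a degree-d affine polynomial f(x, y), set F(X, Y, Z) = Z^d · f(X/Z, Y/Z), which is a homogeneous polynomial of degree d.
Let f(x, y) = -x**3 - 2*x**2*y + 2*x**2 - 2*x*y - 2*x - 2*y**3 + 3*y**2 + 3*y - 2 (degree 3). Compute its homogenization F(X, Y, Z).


F(X, Y, Z) = -X**3 - 2*X**2*Y + 2*X**2*Z - 2*X*Y*Z - 2*X*Z**2 - 2*Y**3 + 3*Y**2*Z + 3*Y*Z**2 - 2*Z**3

deg(f) = 3.
Substitute x = X/Z, y = Y/Z into f, then multiply by Z^3.
  monomial -1·x^3·y^0 ↦ -1·X^3·Y^0·Z^0.
  monomial -2·x^2·y^1 ↦ -2·X^2·Y^1·Z^0.
  monomial 2·x^2·y^0 ↦ 2·X^2·Y^0·Z^1.
  monomial -2·x^1·y^1 ↦ -2·X^1·Y^1·Z^1.
  monomial -2·x^1·y^0 ↦ -2·X^1·Y^0·Z^2.
  monomial -2·x^0·y^3 ↦ -2·X^0·Y^3·Z^0.
  monomial 3·x^0·y^2 ↦ 3·X^0·Y^2·Z^1.
  monomial 3·x^0·y^1 ↦ 3·X^0·Y^1·Z^2.
  monomial -2·x^0·y^0 ↦ -2·X^0·Y^0·Z^3.
Collecting: F(X, Y, Z) = -X**3 - 2*X**2*Y + 2*X**2*Z - 2*X*Y*Z - 2*X*Z**2 - 2*Y**3 + 3*Y**2*Z + 3*Y*Z**2 - 2*Z**3.


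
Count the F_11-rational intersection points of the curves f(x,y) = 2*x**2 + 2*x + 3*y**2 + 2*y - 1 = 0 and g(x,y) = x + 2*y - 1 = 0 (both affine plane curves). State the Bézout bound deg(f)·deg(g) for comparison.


Common zeros: {(7, 8)}; count = 1; Bézout bound = 2.

deg(f) = 2, deg(g) = 1, so Bézout bound = 2.
Scan x ∈ F_11. For each x, list the y ∈ F_11 with f(x, y) ≡ 0 and those with g(x, y) ≡ 0 (mod 11); the common zeros in that column are the intersection.
  x = 0: f ≡ 0 at y ∈ {4, 10}; g ≡ 0 at y ∈ {6}; common: ∅.
  x = 1: f ≡ 0 at y ∈ {5, 9}; g ≡ 0 at y ∈ {0}; common: ∅.
  x = 2: f ≡ 0 at y ∈ {0, 3}; g ≡ 0 at y ∈ {5}; common: ∅.
  x = 3: f ≡ 0 at y ∈ {6, 8}; g ≡ 0 at y ∈ {10}; common: ∅.
  x = 4: f ≡ 0 at y ∈ {1, 2}; g ≡ 0 at y ∈ {4}; common: ∅.
  x = 5: f ≡ 0 at y ∈ {7}; g ≡ 0 at y ∈ {9}; common: ∅.
  x = 6: f ≡ 0 at y ∈ {1, 2}; g ≡ 0 at y ∈ {3}; common: ∅.
  x = 7: f ≡ 0 at y ∈ {6, 8}; g ≡ 0 at y ∈ {8}; common: {8}.
  x = 8: f ≡ 0 at y ∈ {0, 3}; g ≡ 0 at y ∈ {2}; common: ∅.
  x = 9: f ≡ 0 at y ∈ {5, 9}; g ≡ 0 at y ∈ {7}; common: ∅.
  x = 10: f ≡ 0 at y ∈ {4, 10}; g ≡ 0 at y ∈ {1}; common: ∅.
Collecting: common zeros = {(7, 8)}, so the count is 1.
Comparison with the Bézout bound: 1 ≤ 2 = deg(f)·deg(g), as expected for curves with no common component (the affine F_11-count falls short of the bound because intersections may lie at infinity, over extension fields, or carry multiplicity).


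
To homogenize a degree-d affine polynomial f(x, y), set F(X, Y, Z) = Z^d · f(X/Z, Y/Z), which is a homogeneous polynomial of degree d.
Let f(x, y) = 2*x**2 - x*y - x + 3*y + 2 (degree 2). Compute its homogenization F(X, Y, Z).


F(X, Y, Z) = 2*X**2 - X*Y - X*Z + 3*Y*Z + 2*Z**2

deg(f) = 2.
Substitute x = X/Z, y = Y/Z into f, then multiply by Z^2.
  monomial 2·x^2·y^0 ↦ 2·X^2·Y^0·Z^0.
  monomial -1·x^1·y^1 ↦ -1·X^1·Y^1·Z^0.
  monomial -1·x^1·y^0 ↦ -1·X^1·Y^0·Z^1.
  monomial 3·x^0·y^1 ↦ 3·X^0·Y^1·Z^1.
  monomial 2·x^0·y^0 ↦ 2·X^0·Y^0·Z^2.
Collecting: F(X, Y, Z) = 2*X**2 - X*Y - X*Z + 3*Y*Z + 2*Z**2.


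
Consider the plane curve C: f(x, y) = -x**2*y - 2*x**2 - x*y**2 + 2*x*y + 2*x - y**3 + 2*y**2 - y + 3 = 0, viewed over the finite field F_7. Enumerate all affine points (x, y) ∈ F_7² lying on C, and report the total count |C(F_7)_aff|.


Affine F_7-points: {(0, 5), (0, 6), (3, 4), (4, 0), (6, 6)}; count = 5.

For each of the 49 pairs (x, y) ∈ F_7², evaluate f(x, y) mod 7. Record the zeros.
  x = 0: [0↦3, 1↦3, 2↦1, 3↦5, 4↦2, 5↦0, 6↦0]  zeros at y ∈ {5, 6}
  x = 1: [0↦3, 1↦3, 2↦6, 3↦6, 4↦4, 5↦1, 6↦5]  zeros at y ∈ ∅
  x = 2: [0↦6, 1↦4, 2↦3, 3↦4, 4↦1, 5↦2, 6↦1]  zeros at y ∈ ∅
  x = 3: [0↦5, 1↦6, 2↦6, 3↦6, 4↦0, 5↦3, 6↦2]  zeros at y ∈ {4}
  x = 4: [0↦0, 1↦2, 2↦1, 3↦5, 4↦1, 5↦4, 6↦1]  zeros at y ∈ {0}
  x = 5: [0↦5, 1↦6, 2↦2, 3↦1, 4↦4, 5↦5, 6↦5]  zeros at y ∈ ∅
  x = 6: [0↦6, 1↦4, 2↦2, 3↦1, 4↦2, 5↦6, 6↦0]  zeros at y ∈ {6}
Collecting zeros: affine points = {(0, 5), (0, 6), (3, 4), (4, 0), (6, 6)}.
Total count |C(F_7)_aff| = 5.


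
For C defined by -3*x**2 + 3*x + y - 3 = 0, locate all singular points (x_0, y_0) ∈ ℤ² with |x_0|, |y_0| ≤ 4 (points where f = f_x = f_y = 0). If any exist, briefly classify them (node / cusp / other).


No singular points in the scanned grid; C is smooth there.

Compute partial derivatives:
  f_x = 3 - 6*x.
  f_y = 1.
f_y = 1 is a nonzero constant, so f_y never vanishes: no point (x, y) can satisfy f = f_x = f_y = 0. In particular no (x, y) ∈ {−4, ..., 4}² is singular; the curve is smooth.


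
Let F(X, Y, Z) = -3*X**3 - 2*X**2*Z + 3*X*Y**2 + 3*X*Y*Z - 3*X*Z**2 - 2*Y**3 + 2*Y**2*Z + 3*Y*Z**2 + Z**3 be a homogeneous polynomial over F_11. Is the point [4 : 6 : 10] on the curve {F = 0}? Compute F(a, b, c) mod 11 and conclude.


F(4,6,10) ≡ 9 (mod 11); P is NOT on the curve.

Evaluate F(4, 6, 10) term-by-term (mod 11).
  -3*X**3 ↦ -3·64·1·1 = -192
  -2*X**2*Z ↦ -2·16·1·10 = -320
  3*X*Y**2 ↦ 3·4·36·1 = 432
  3*X*Y*Z ↦ 3·4·6·10 = 720
  -3*X*Z**2 ↦ -3·4·1·100 = -1200
  -2*Y**3 ↦ -2·1·216·1 = -432
  2*Y**2*Z ↦ 2·1·36·10 = 720
  3*Y*Z**2 ↦ 3·1·6·100 = 1800
  Z**3 ↦ 1·1·1·1000 = 1000
Sum: F(4, 6, 10) = (-192) + (-320) + (432) + (720) + (-1200) + (-432) + (720) + (1800) + (1000) = 2528.
Reducing mod 11: 2528 ≡ 9 (mod 11).
Since F(a, b, c) ≡ 9 ≠ 0 (mod 11), P does NOT lie on the curve.


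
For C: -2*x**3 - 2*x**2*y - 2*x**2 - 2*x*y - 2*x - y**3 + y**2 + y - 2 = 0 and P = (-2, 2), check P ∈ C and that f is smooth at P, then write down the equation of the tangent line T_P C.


Tangent line at P: -6*x - 11*y + 10 = 0.

Step 1: f(-2, 2) = 0, so P lies on C.
Step 2: partial derivatives
  f_x(x, y) = -6*x**2 - 4*x*y - 4*x - 2*y - 2, f_y(x, y) = -2*x**2 - 2*x - 3*y**2 + 2*y + 1.
  f_x(P) = -6, f_y(P) = -11 (gradient nonzero, so P is smooth).
Step 3: tangent line at P: -6·(x − -2) + -11·(y − 2) = 0.
Expanding: -6*x - 11*y + 10 = 0.


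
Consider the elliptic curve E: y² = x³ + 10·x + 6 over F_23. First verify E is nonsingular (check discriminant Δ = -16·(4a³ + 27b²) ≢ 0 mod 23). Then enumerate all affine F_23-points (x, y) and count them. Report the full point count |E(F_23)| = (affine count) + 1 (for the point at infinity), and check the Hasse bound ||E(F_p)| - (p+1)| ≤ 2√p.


Affine points = {(0, 11), (0, 12), (4, 8), (4, 15), (6, 11), (6, 12), (8, 0), (10, 5), (10, 18), (15, 9), (15, 14), (17, 11), (17, 12), (20, 8), (20, 15), (21, 1), (21, 22), (22, 8), (22, 15)}; affine count = 19; |E(F_23)| = 20.

Discriminant check: Δ ∝ 4a³ + 27b² = 4·10³ + 27·6² = 4·1000 + 27·36 ≡ 4 (mod 23). Nonzero ⇒ E is nonsingular.
For each x ∈ F_23, compute rhs = x³ + 10·x + 6 mod 23, then count y ∈ F_23 with y² ≡ rhs.
  x = 0: rhs = 6, matching y values: 11, 12 (2 points).
  x = 1: rhs = 17, matching y values: none (0 points).
  x = 2: rhs = 11, matching y values: none (0 points).
  x = 3: rhs = 17, matching y values: none (0 points).
  x = 4: rhs = 18, matching y values: 8, 15 (2 points).
  x = 5: rhs = 20, matching y values: none (0 points).
  x = 6: rhs = 6, matching y values: 11, 12 (2 points).
  x = 7: rhs = 5, matching y values: none (0 points).
  x = 8: rhs = 0, matching y values: 0 (1 points).
  x = 9: rhs = 20, matching y values: none (0 points).
  x = 10: rhs = 2, matching y values: 5, 18 (2 points).
  x = 11: rhs = 21, matching y values: none (0 points).
  x = 12: rhs = 14, matching y values: none (0 points).
  x = 13: rhs = 10, matching y values: none (0 points).
  x = 14: rhs = 15, matching y values: none (0 points).
  x = 15: rhs = 12, matching y values: 9, 14 (2 points).
  x = 16: rhs = 7, matching y values: none (0 points).
  x = 17: rhs = 6, matching y values: 11, 12 (2 points).
  x = 18: rhs = 15, matching y values: none (0 points).
  x = 19: rhs = 17, matching y values: none (0 points).
  x = 20: rhs = 18, matching y values: 8, 15 (2 points).
  x = 21: rhs = 1, matching y values: 1, 22 (2 points).
  x = 22: rhs = 18, matching y values: 8, 15 (2 points).
Total affine count: 19.
Full point count |E(F_23)| = 19 + 1 = 20.
Hasse bound: |20 − (23+1)| = |-4| = 4 ≤ 2√23 ≈ 9.5917 ✓.


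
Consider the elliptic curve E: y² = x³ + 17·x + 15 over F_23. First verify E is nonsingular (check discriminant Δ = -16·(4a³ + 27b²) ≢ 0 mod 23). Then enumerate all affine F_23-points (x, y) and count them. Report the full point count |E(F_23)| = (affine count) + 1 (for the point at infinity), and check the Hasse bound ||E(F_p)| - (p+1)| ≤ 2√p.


Affine points = {(3, 1), (3, 22), (4, 3), (4, 20), (5, 8), (5, 15), (9, 0), (10, 9), (10, 14), (13, 8), (13, 15), (16, 6), (16, 17), (18, 9), (18, 14), (20, 11), (20, 12)}; affine count = 17; |E(F_23)| = 18.

Discriminant check: Δ ∝ 4a³ + 27b² = 4·17³ + 27·15² = 4·4913 + 27·225 ≡ 13 (mod 23). Nonzero ⇒ E is nonsingular.
For each x ∈ F_23, compute rhs = x³ + 17·x + 15 mod 23, then count y ∈ F_23 with y² ≡ rhs.
  x = 0: rhs = 15, matching y values: none (0 points).
  x = 1: rhs = 10, matching y values: none (0 points).
  x = 2: rhs = 11, matching y values: none (0 points).
  x = 3: rhs = 1, matching y values: 1, 22 (2 points).
  x = 4: rhs = 9, matching y values: 3, 20 (2 points).
  x = 5: rhs = 18, matching y values: 8, 15 (2 points).
  x = 6: rhs = 11, matching y values: none (0 points).
  x = 7: rhs = 17, matching y values: none (0 points).
  x = 8: rhs = 19, matching y values: none (0 points).
  x = 9: rhs = 0, matching y values: 0 (1 points).
  x = 10: rhs = 12, matching y values: 9, 14 (2 points).
  x = 11: rhs = 15, matching y values: none (0 points).
  x = 12: rhs = 15, matching y values: none (0 points).
  x = 13: rhs = 18, matching y values: 8, 15 (2 points).
  x = 14: rhs = 7, matching y values: none (0 points).
  x = 15: rhs = 11, matching y values: none (0 points).
  x = 16: rhs = 13, matching y values: 6, 17 (2 points).
  x = 17: rhs = 19, matching y values: none (0 points).
  x = 18: rhs = 12, matching y values: 9, 14 (2 points).
  x = 19: rhs = 21, matching y values: none (0 points).
  x = 20: rhs = 6, matching y values: 11, 12 (2 points).
  x = 21: rhs = 19, matching y values: none (0 points).
  x = 22: rhs = 20, matching y values: none (0 points).
Total affine count: 17.
Full point count |E(F_23)| = 17 + 1 = 18.
Hasse bound: |18 − (23+1)| = |-6| = 6 ≤ 2√23 ≈ 9.5917 ✓.


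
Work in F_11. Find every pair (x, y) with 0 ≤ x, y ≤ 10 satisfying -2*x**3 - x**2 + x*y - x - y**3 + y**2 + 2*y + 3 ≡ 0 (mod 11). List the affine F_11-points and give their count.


Affine F_11-points: {(0, 6), (0, 8), (0, 9), (2, 5), (3, 3), (3, 10), (5, 4)}; count = 7.

For each of the 121 pairs (x, y) ∈ F_11², evaluate f(x, y) mod 11. Record the zeros.
  x = 0: [0↦3, 1↦5, 2↦3, 3↦2, 4↦7, 5↦1, 6↦0, 7↦9, 8↦0, 9↦0, 10↦3]  zeros at y ∈ {6, 8, 9}
  x = 1: [0↦10, 1↦2, 2↦1, 3↦1, 4↦7, 5↦2, 6↦2, 7↦1, 8↦4, 9↦5, 10↦9]  zeros at y ∈ ∅
  x = 2: [0↦3, 1↦7, 2↦7, 3↦8, 4↦4, 5↦0, 6↦1, 7↦1, 8↦5, 9↦7, 10↦1]  zeros at y ∈ {5}
  x = 3: [0↦3, 1↦8, 2↦9, 3↦0, 4↦8, 5↦5, 6↦7, 7↦8, 8↦2, 9↦5, 10↦0]  zeros at y ∈ {3, 10}
  x = 4: [0↦9, 1↦4, 2↦6, 3↦9, 4↦7, 5↦5, 6↦8, 7↦10, 8↦5, 9↦9, 10↦5]  zeros at y ∈ ∅
  x = 5: [0↦9, 1↦5, 2↦8, 3↦1, 4↦0, 5↦10, 6↦3, 7↦6, 8↦2, 9↦7, 10↦4]  zeros at y ∈ {4}
  x = 6: [0↦2, 1↦10, 2↦3, 3↦8, 4↦8, 5↦8, 6↦2, 7↦6, 8↦3, 9↦9, 10↦7]  zeros at y ∈ ∅
  x = 7: [0↦9, 1↦7, 2↦1, 3↦7, 4↦8, 5↦9, 6↦4, 7↦9, 8↦7, 9↦3, 10↦2]  zeros at y ∈ ∅
  x = 8: [0↦7, 1↦6, 2↦1, 3↦8, 4↦10, 5↦1, 6↦8, 7↦3, 8↦2, 9↦10, 10↦10]  zeros at y ∈ ∅
  x = 9: [0↦6, 1↦6, 2↦2, 3↦10, 4↦2, 5↦5, 6↦2, 7↦9, 8↦9, 9↦7, 10↦8]  zeros at y ∈ ∅
  x = 10: [0↦5, 1↦6, 2↦3, 3↦1, 4↦5, 5↦9, 6↦7, 7↦4, 8↦5, 9↦4, 10↦6]  zeros at y ∈ ∅
Collecting zeros: affine points = {(0, 6), (0, 8), (0, 9), (2, 5), (3, 3), (3, 10), (5, 4)}.
Total count |C(F_11)_aff| = 7.


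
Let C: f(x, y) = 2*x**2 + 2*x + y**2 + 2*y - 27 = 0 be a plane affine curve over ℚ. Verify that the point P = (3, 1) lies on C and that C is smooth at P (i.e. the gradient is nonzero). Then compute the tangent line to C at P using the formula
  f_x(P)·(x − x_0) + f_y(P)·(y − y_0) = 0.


Tangent line at P: 14*x + 4*y - 46 = 0.

Step 1: f(3, 1) = 0, so P lies on C.
Step 2: partial derivatives
  f_x(x, y) = 4*x + 2, f_y(x, y) = 2*y + 2.
  f_x(P) = 14, f_y(P) = 4 (gradient nonzero, so P is smooth).
Step 3: tangent line at P: 14·(x − 3) + 4·(y − 1) = 0.
Expanding: 14*x + 4*y - 46 = 0.


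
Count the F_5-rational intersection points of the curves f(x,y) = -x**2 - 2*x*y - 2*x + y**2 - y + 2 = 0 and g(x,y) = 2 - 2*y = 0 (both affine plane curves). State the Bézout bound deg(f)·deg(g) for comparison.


Common zeros: {(2, 1), (4, 1)}; count = 2; Bézout bound = 2.

deg(f) = 2, deg(g) = 1, so Bézout bound = 2.
Scan x ∈ F_5. For each x, list the y ∈ F_5 with f(x, y) ≡ 0 and those with g(x, y) ≡ 0 (mod 5); the common zeros in that column are the intersection.
  x = 0: f ≡ 0 at y ∈ ∅; g ≡ 0 at y ∈ {1}; common: ∅.
  x = 1: f ≡ 0 at y ∈ ∅; g ≡ 0 at y ∈ {1}; common: ∅.
  x = 2: f ≡ 0 at y ∈ {1, 4}; g ≡ 0 at y ∈ {1}; common: {1}.
  x = 3: f ≡ 0 at y ∈ {3, 4}; g ≡ 0 at y ∈ {1}; common: ∅.
  x = 4: f ≡ 0 at y ∈ {1, 3}; g ≡ 0 at y ∈ {1}; common: {1}.
Collecting: common zeros = {(2, 1), (4, 1)}, so the count is 2.
Comparison with the Bézout bound: 2 ≤ 2 = deg(f)·deg(g), as expected for curves with no common component (the bound is attained).


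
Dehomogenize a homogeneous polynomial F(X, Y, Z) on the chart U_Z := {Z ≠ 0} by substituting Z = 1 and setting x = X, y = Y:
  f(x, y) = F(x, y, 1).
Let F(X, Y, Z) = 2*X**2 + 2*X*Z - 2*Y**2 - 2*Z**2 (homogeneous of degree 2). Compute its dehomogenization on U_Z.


f(x, y) = 2*x**2 + 2*x - 2*y**2 - 2

On U_Z we set Z = 1. Each monomial c·X^i·Y^j·Z^k in F becomes c·x^i·y^j·1^k = c·x^i·y^j.
Substituting Z = 1: F(X, Y, 1) = 2*x**2 + 2*x - 2*y**2 - 2.
Note: deg(f) ≤ deg(F) = 2; strict inequality happens when F is divisible by Z (lost terms).


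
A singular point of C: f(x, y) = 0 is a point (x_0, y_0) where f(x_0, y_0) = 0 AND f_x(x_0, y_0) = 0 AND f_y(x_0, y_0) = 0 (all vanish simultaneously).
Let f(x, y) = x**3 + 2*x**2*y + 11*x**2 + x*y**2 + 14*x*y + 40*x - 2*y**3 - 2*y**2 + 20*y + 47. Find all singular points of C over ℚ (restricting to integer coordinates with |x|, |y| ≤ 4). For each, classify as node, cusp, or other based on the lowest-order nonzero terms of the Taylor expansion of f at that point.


Singular points: {(-3, -1)}; classification: cusp.

Compute partial derivatives:
  f_x = 3*x**2 + 4*x*y + 22*x + y**2 + 14*y + 40.
  f_y = 2*x**2 + 2*x*y + 14*x - 6*y**2 - 4*y + 20.
Scan x_0 ∈ {−4, ..., 4}. For each x_0, f_y(x_0, y) is a polynomial in y; find its integer roots y ∈ {−4, ..., 4}, then test f_x and f at those candidates.
  x = -4: f_y(-4, y) = -6*y**2 - 12*y - 4; no integer root y with |y| ≤ 4.
  x = -3: f_y(-3, y) = -6*y**2 - 10*y - 4; vanishes at y ∈ {-1}. (-3, -1): f_x = 0, f = 0 — SINGULAR.
  x = -2: f_y(-2, y) = -6*y**2 - 8*y; vanishes at y ∈ {0}. (-2, 0): f_x = 8 ≠ 0.
  x = -1: f_y(-1, y) = -6*y**2 - 6*y + 8; no integer root y with |y| ≤ 4.
  x = 0: f_y(0, y) = -6*y**2 - 4*y + 20; no integer root y with |y| ≤ 4.
  x = 1: f_y(1, y) = -6*y**2 - 2*y + 36; no integer root y with |y| ≤ 4.
  x = 2: f_y(2, y) = 56 - 6*y**2; no integer root y with |y| ≤ 4.
  x = 3: f_y(3, y) = -6*y**2 + 2*y + 80; no integer root y with |y| ≤ 4.
  x = 4: f_y(4, y) = -6*y**2 + 4*y + 108; no integer root y with |y| ≤ 4.
Only singular point on the grid: (-3, -1).
Classify: substitute x = -3 + u, y = -1 + v and expand: f = u**3 + 2*u**2*v + u*v**2 - 2*v**3 + v**2.
No constant or linear terms (consistent with a singular point). Quadratic part: v**2. Cubic part: u**3 + 2*u**2*v + u*v**2 - 2*v**3.
The quadratic part v**2 is a perfect square, so there is a single (double) tangent line v = 0, i.e. y = -1. Restricting the cubic part to that line (v = 0) leaves u**3 ≠ 0, so f is not divisible by v and the branch is v² ≈ -u**3 to lowest order — this is a cusp.
Classification: cusp.


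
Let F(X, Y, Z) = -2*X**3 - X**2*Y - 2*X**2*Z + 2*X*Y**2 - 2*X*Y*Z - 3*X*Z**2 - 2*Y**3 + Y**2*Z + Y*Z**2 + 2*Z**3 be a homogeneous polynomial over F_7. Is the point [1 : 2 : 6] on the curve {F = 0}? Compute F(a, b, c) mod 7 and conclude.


F(1,2,6) ≡ 1 (mod 7); P is NOT on the curve.

Evaluate F(1, 2, 6) term-by-term (mod 7).
  -2*X**3 ↦ -2·1·1·1 = -2
  -X**2*Y ↦ -1·1·2·1 = -2
  -2*X**2*Z ↦ -2·1·1·6 = -12
  2*X*Y**2 ↦ 2·1·4·1 = 8
  -2*X*Y*Z ↦ -2·1·2·6 = -24
  -3*X*Z**2 ↦ -3·1·1·36 = -108
  -2*Y**3 ↦ -2·1·8·1 = -16
  Y**2*Z ↦ 1·1·4·6 = 24
  Y*Z**2 ↦ 1·1·2·36 = 72
  2*Z**3 ↦ 2·1·1·216 = 432
Sum: F(1, 2, 6) = (-2) + (-2) + (-12) + (8) + (-24) + (-108) + (-16) + (24) + (72) + (432) = 372.
Reducing mod 7: 372 ≡ 1 (mod 7).
Since F(a, b, c) ≡ 1 ≠ 0 (mod 7), P does NOT lie on the curve.


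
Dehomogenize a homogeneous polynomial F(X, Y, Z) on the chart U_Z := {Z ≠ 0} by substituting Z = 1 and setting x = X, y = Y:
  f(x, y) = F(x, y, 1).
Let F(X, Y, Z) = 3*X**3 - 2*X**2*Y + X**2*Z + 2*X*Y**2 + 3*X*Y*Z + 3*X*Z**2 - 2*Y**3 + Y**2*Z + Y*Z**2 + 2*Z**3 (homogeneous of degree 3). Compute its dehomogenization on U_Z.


f(x, y) = 3*x**3 - 2*x**2*y + x**2 + 2*x*y**2 + 3*x*y + 3*x - 2*y**3 + y**2 + y + 2

On U_Z we set Z = 1. Each monomial c·X^i·Y^j·Z^k in F becomes c·x^i·y^j·1^k = c·x^i·y^j.
Substituting Z = 1: F(X, Y, 1) = 3*x**3 - 2*x**2*y + x**2 + 2*x*y**2 + 3*x*y + 3*x - 2*y**3 + y**2 + y + 2.
Note: deg(f) ≤ deg(F) = 3; strict inequality happens when F is divisible by Z (lost terms).


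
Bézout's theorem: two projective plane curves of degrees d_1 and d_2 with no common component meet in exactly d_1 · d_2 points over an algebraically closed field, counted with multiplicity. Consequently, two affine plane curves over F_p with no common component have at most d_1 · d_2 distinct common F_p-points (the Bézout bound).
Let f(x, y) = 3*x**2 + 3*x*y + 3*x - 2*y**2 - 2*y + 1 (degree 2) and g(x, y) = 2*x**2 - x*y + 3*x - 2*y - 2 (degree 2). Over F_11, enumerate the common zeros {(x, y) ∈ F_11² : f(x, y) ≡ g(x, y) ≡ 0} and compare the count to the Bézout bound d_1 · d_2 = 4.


Common zeros: {(3, 5), (4, 7)}; count = 2; Bézout bound = 4.

deg(f) = 2, deg(g) = 2, so Bézout bound = 4.
Scan x ∈ F_11. For each x, list the y ∈ F_11 with f(x, y) ≡ 0 and those with g(x, y) ≡ 0 (mod 11); the common zeros in that column are the intersection.
  x = 0: f ≡ 0 at y ∈ {2, 8}; g ≡ 0 at y ∈ {10}; common: ∅.
  x = 1: f ≡ 0 at y ∈ ∅; g ≡ 0 at y ∈ {1}; common: ∅.
  x = 2: f ≡ 0 at y ∈ {5, 8}; g ≡ 0 at y ∈ {3}; common: ∅.
  x = 3: f ≡ 0 at y ∈ {4, 5}; g ≡ 0 at y ∈ {5}; common: {5}.
  x = 4: f ≡ 0 at y ∈ {7, 9}; g ≡ 0 at y ∈ {7}; common: {7}.
  x = 5: f ≡ 0 at y ∈ ∅; g ≡ 0 at y ∈ {9}; common: ∅.
  x = 6: f ≡ 0 at y ∈ ∅; g ≡ 0 at y ∈ {0}; common: ∅.
  x = 7: f ≡ 0 at y ∈ ∅; g ≡ 0 at y ∈ {2}; common: ∅.
  x = 8: f ≡ 0 at y ∈ {2, 9}; g ≡ 0 at y ∈ {4}; common: ∅.
  x = 9: f ≡ 0 at y ∈ ∅; g ≡ 0 at y ∈ {0, 1, 2, 3, 4, 5, 6, 7, 8, 9, 10}; common: ∅.
  x = 10: f ≡ 0 at y ∈ {7}; g ≡ 0 at y ∈ {8}; common: ∅.
Collecting: common zeros = {(3, 5), (4, 7)}, so the count is 2.
Comparison with the Bézout bound: 2 ≤ 4 = deg(f)·deg(g), as expected for curves with no common component (the affine F_11-count falls short of the bound because intersections may lie at infinity, over extension fields, or carry multiplicity).


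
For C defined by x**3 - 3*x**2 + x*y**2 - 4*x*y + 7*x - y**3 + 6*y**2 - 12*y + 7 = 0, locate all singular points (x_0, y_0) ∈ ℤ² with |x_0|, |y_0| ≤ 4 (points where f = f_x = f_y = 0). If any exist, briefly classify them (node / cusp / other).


Singular points: {(1, 2)}; classification: cusp.

Compute partial derivatives:
  f_x = 3*x**2 - 6*x + y**2 - 4*y + 7.
  f_y = 2*x*y - 4*x - 3*y**2 + 12*y - 12.
Scan x_0 ∈ {−4, ..., 4}. For each x_0, f_y(x_0, y) is a polynomial in y; find its integer roots y ∈ {−4, ..., 4}, then test f_x and f at those candidates.
  x = -4: f_y(-4, y) = -3*y**2 + 4*y + 4; vanishes at y ∈ {2}. (-4, 2): f_x = 75 ≠ 0.
  x = -3: f_y(-3, y) = -3*y**2 + 6*y; vanishes at y ∈ {0, 2}. (-3, 0): f_x = 52 ≠ 0; (-3, 2): f_x = 48 ≠ 0.
  x = -2: f_y(-2, y) = -3*y**2 + 8*y - 4; vanishes at y ∈ {2}. (-2, 2): f_x = 27 ≠ 0.
  x = -1: f_y(-1, y) = -3*y**2 + 10*y - 8; vanishes at y ∈ {2}. (-1, 2): f_x = 12 ≠ 0.
  x = 0: f_y(0, y) = -3*y**2 + 12*y - 12; vanishes at y ∈ {2}. (0, 2): f_x = 3 ≠ 0.
  x = 1: f_y(1, y) = -3*y**2 + 14*y - 16; vanishes at y ∈ {2}. (1, 2): f_x = 0, f = 0 — SINGULAR.
  x = 2: f_y(2, y) = -3*y**2 + 16*y - 20; vanishes at y ∈ {2}. (2, 2): f_x = 3 ≠ 0.
  x = 3: f_y(3, y) = -3*y**2 + 18*y - 24; vanishes at y ∈ {2, 4}. (3, 2): f_x = 12 ≠ 0; (3, 4): f_x = 16 ≠ 0.
  x = 4: f_y(4, y) = -3*y**2 + 20*y - 28; vanishes at y ∈ {2}. (4, 2): f_x = 27 ≠ 0.
Only singular point on the grid: (1, 2).
Classify: substitute x = 1 + u, y = 2 + v and expand: f = u**3 + u*v**2 - v**3 + v**2.
No constant or linear terms (consistent with a singular point). Quadratic part: v**2. Cubic part: u**3 + u*v**2 - v**3.
The quadratic part v**2 is a perfect square, so there is a single (double) tangent line v = 0, i.e. y = 2. Restricting the cubic part to that line (v = 0) leaves u**3 ≠ 0, so f is not divisible by v and the branch is v² ≈ -u**3 to lowest order — this is a cusp.
Classification: cusp.


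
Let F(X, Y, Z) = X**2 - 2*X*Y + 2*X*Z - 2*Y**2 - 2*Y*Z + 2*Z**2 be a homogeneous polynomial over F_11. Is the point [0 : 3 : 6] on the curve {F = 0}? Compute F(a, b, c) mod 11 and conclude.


F(0,3,6) ≡ 7 (mod 11); P is NOT on the curve.

Evaluate F(0, 3, 6) term-by-term (mod 11).
  X**2 ↦ 1·0·1·1 = 0
  -2*X*Y ↦ -2·0·3·1 = 0
  2*X*Z ↦ 2·0·1·6 = 0
  -2*Y**2 ↦ -2·1·9·1 = -18
  -2*Y*Z ↦ -2·1·3·6 = -36
  2*Z**2 ↦ 2·1·1·36 = 72
Sum: F(0, 3, 6) = (0) + (0) + (0) + (-18) + (-36) + (72) = 18.
Reducing mod 11: 18 ≡ 7 (mod 11).
Since F(a, b, c) ≡ 7 ≠ 0 (mod 11), P does NOT lie on the curve.


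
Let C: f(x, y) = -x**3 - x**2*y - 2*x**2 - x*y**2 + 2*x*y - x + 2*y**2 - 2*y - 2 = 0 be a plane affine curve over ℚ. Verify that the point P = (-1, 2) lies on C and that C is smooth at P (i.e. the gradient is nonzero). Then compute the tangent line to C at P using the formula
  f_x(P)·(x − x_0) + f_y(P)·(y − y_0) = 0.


Tangent line at P: 4*x + 7*y - 10 = 0.

Step 1: f(-1, 2) = 0, so P lies on C.
Step 2: partial derivatives
  f_x(x, y) = -3*x**2 - 2*x*y - 4*x - y**2 + 2*y - 1, f_y(x, y) = -x**2 - 2*x*y + 2*x + 4*y - 2.
  f_x(P) = 4, f_y(P) = 7 (gradient nonzero, so P is smooth).
Step 3: tangent line at P: 4·(x − -1) + 7·(y − 2) = 0.
Expanding: 4*x + 7*y - 10 = 0.


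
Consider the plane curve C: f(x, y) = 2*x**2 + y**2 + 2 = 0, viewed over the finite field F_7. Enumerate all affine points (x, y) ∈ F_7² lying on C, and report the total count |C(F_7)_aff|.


Affine F_7-points: {(2, 2), (2, 5), (3, 1), (3, 6), (4, 1), (4, 6), (5, 2), (5, 5)}; count = 8.

For each of the 49 pairs (x, y) ∈ F_7², evaluate f(x, y) mod 7. Record the zeros.
  x = 0: [0↦2, 1↦3, 2↦6, 3↦4, 4↦4, 5↦6, 6↦3]  zeros at y ∈ ∅
  x = 1: [0↦4, 1↦5, 2↦1, 3↦6, 4↦6, 5↦1, 6↦5]  zeros at y ∈ ∅
  x = 2: [0↦3, 1↦4, 2↦0, 3↦5, 4↦5, 5↦0, 6↦4]  zeros at y ∈ {2, 5}
  x = 3: [0↦6, 1↦0, 2↦3, 3↦1, 4↦1, 5↦3, 6↦0]  zeros at y ∈ {1, 6}
  x = 4: [0↦6, 1↦0, 2↦3, 3↦1, 4↦1, 5↦3, 6↦0]  zeros at y ∈ {1, 6}
  x = 5: [0↦3, 1↦4, 2↦0, 3↦5, 4↦5, 5↦0, 6↦4]  zeros at y ∈ {2, 5}
  x = 6: [0↦4, 1↦5, 2↦1, 3↦6, 4↦6, 5↦1, 6↦5]  zeros at y ∈ ∅
Collecting zeros: affine points = {(2, 2), (2, 5), (3, 1), (3, 6), (4, 1), (4, 6), (5, 2), (5, 5)}.
Total count |C(F_7)_aff| = 8.


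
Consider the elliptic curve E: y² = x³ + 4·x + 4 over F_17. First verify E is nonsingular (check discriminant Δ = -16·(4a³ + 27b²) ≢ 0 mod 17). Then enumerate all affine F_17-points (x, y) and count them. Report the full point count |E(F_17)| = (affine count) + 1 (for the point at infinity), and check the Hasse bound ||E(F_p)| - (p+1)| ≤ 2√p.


Affine points = {(0, 2), (0, 15), (1, 3), (1, 14), (3, 3), (3, 14), (4, 4), (4, 13), (5, 8), (5, 9), (7, 1), (7, 16), (8, 2), (8, 15), (9, 2), (9, 15), (11, 6), (11, 11), (13, 3), (13, 14), (14, 4), (14, 13), (16, 4), (16, 13)}; affine count = 24; |E(F_17)| = 25.

Discriminant check: Δ ∝ 4a³ + 27b² = 4·4³ + 27·4² = 4·64 + 27·16 ≡ 8 (mod 17). Nonzero ⇒ E is nonsingular.
For each x ∈ F_17, compute rhs = x³ + 4·x + 4 mod 17, then count y ∈ F_17 with y² ≡ rhs.
  x = 0: rhs = 4, matching y values: 2, 15 (2 points).
  x = 1: rhs = 9, matching y values: 3, 14 (2 points).
  x = 2: rhs = 3, matching y values: none (0 points).
  x = 3: rhs = 9, matching y values: 3, 14 (2 points).
  x = 4: rhs = 16, matching y values: 4, 13 (2 points).
  x = 5: rhs = 13, matching y values: 8, 9 (2 points).
  x = 6: rhs = 6, matching y values: none (0 points).
  x = 7: rhs = 1, matching y values: 1, 16 (2 points).
  x = 8: rhs = 4, matching y values: 2, 15 (2 points).
  x = 9: rhs = 4, matching y values: 2, 15 (2 points).
  x = 10: rhs = 7, matching y values: none (0 points).
  x = 11: rhs = 2, matching y values: 6, 11 (2 points).
  x = 12: rhs = 12, matching y values: none (0 points).
  x = 13: rhs = 9, matching y values: 3, 14 (2 points).
  x = 14: rhs = 16, matching y values: 4, 13 (2 points).
  x = 15: rhs = 5, matching y values: none (0 points).
  x = 16: rhs = 16, matching y values: 4, 13 (2 points).
Total affine count: 24.
Full point count |E(F_17)| = 24 + 1 = 25.
Hasse bound: |25 − (17+1)| = |7| = 7 ≤ 2√17 ≈ 8.2462 ✓.


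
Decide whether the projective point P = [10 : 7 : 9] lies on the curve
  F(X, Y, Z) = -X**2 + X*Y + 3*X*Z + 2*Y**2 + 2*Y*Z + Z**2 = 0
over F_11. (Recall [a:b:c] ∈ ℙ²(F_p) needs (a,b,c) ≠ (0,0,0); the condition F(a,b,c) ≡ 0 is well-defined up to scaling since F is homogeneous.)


F(10,7,9) ≡ 6 (mod 11); P is NOT on the curve.

Evaluate F(10, 7, 9) term-by-term (mod 11).
  -X**2 ↦ -1·100·1·1 = -100
  X*Y ↦ 1·10·7·1 = 70
  3*X*Z ↦ 3·10·1·9 = 270
  2*Y**2 ↦ 2·1·49·1 = 98
  2*Y*Z ↦ 2·1·7·9 = 126
  Z**2 ↦ 1·1·1·81 = 81
Sum: F(10, 7, 9) = (-100) + (70) + (270) + (98) + (126) + (81) = 545.
Reducing mod 11: 545 ≡ 6 (mod 11).
Since F(a, b, c) ≡ 6 ≠ 0 (mod 11), P does NOT lie on the curve.


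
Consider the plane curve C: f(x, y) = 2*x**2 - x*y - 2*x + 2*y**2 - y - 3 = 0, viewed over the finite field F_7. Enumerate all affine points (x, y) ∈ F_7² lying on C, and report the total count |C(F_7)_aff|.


Affine F_7-points: {(0, 5), (0, 6), (1, 4), (2, 1), (2, 4), (3, 1), (4, 0), (4, 6)}; count = 8.

For each of the 49 pairs (x, y) ∈ F_7², evaluate f(x, y) mod 7. Record the zeros.
  x = 0: [0↦4, 1↦5, 2↦3, 3↦5, 4↦4, 5↦0, 6↦0]  zeros at y ∈ {5, 6}
  x = 1: [0↦4, 1↦4, 2↦1, 3↦2, 4↦0, 5↦2, 6↦1]  zeros at y ∈ {4}
  x = 2: [0↦1, 1↦0, 2↦3, 3↦3, 4↦0, 5↦1, 6↦6]  zeros at y ∈ {1, 4}
  x = 3: [0↦2, 1↦0, 2↦2, 3↦1, 4↦4, 5↦4, 6↦1]  zeros at y ∈ {1}
  x = 4: [0↦0, 1↦4, 2↦5, 3↦3, 4↦5, 5↦4, 6↦0]  zeros at y ∈ {0, 6}
  x = 5: [0↦2, 1↦5, 2↦5, 3↦2, 4↦3, 5↦1, 6↦3]  zeros at y ∈ ∅
  x = 6: [0↦1, 1↦3, 2↦2, 3↦5, 4↦5, 5↦2, 6↦3]  zeros at y ∈ ∅
Collecting zeros: affine points = {(0, 5), (0, 6), (1, 4), (2, 1), (2, 4), (3, 1), (4, 0), (4, 6)}.
Total count |C(F_7)_aff| = 8.


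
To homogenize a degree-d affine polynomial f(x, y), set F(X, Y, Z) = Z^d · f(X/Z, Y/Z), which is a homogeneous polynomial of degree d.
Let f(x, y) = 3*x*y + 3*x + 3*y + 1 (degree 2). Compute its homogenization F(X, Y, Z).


F(X, Y, Z) = 3*X*Y + 3*X*Z + 3*Y*Z + Z**2

deg(f) = 2.
Substitute x = X/Z, y = Y/Z into f, then multiply by Z^2.
  monomial 3·x^1·y^1 ↦ 3·X^1·Y^1·Z^0.
  monomial 3·x^1·y^0 ↦ 3·X^1·Y^0·Z^1.
  monomial 3·x^0·y^1 ↦ 3·X^0·Y^1·Z^1.
  monomial 1·x^0·y^0 ↦ 1·X^0·Y^0·Z^2.
Collecting: F(X, Y, Z) = 3*X*Y + 3*X*Z + 3*Y*Z + Z**2.


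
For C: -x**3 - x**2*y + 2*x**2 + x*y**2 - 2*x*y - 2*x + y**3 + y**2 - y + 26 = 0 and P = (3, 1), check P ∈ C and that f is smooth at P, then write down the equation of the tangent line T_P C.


Tangent line at P: -24*x - 5*y + 77 = 0.

Step 1: f(3, 1) = 0, so P lies on C.
Step 2: partial derivatives
  f_x(x, y) = -3*x**2 - 2*x*y + 4*x + y**2 - 2*y - 2, f_y(x, y) = -x**2 + 2*x*y - 2*x + 3*y**2 + 2*y - 1.
  f_x(P) = -24, f_y(P) = -5 (gradient nonzero, so P is smooth).
Step 3: tangent line at P: -24·(x − 3) + -5·(y − 1) = 0.
Expanding: -24*x - 5*y + 77 = 0.
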